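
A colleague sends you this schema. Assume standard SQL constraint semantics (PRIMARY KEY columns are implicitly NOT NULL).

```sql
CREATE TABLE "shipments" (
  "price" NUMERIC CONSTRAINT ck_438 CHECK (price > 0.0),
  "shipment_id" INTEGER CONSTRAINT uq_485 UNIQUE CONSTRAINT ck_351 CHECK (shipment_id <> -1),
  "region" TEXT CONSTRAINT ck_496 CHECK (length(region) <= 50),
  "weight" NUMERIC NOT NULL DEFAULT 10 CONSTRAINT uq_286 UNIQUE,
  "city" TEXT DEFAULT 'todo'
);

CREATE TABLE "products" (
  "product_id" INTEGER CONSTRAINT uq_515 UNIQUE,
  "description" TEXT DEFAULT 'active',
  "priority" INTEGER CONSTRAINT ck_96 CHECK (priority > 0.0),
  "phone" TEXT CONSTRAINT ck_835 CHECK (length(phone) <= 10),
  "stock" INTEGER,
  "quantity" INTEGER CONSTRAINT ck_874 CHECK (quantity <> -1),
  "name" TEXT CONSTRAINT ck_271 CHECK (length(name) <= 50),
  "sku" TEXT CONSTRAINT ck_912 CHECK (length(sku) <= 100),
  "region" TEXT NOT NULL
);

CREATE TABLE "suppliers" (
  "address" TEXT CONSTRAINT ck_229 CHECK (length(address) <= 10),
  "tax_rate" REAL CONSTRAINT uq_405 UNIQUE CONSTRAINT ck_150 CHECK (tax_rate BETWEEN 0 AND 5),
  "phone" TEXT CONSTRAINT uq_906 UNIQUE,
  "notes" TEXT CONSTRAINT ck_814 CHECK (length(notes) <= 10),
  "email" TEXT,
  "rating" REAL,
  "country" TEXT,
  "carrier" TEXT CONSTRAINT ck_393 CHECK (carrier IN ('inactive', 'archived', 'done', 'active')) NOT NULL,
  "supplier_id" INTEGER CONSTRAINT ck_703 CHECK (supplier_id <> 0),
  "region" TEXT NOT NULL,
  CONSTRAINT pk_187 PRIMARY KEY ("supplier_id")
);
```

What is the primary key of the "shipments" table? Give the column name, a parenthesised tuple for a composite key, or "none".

none

No column is declared PRIMARY KEY inline, and there is no table-level PRIMARY KEY clause in shipments.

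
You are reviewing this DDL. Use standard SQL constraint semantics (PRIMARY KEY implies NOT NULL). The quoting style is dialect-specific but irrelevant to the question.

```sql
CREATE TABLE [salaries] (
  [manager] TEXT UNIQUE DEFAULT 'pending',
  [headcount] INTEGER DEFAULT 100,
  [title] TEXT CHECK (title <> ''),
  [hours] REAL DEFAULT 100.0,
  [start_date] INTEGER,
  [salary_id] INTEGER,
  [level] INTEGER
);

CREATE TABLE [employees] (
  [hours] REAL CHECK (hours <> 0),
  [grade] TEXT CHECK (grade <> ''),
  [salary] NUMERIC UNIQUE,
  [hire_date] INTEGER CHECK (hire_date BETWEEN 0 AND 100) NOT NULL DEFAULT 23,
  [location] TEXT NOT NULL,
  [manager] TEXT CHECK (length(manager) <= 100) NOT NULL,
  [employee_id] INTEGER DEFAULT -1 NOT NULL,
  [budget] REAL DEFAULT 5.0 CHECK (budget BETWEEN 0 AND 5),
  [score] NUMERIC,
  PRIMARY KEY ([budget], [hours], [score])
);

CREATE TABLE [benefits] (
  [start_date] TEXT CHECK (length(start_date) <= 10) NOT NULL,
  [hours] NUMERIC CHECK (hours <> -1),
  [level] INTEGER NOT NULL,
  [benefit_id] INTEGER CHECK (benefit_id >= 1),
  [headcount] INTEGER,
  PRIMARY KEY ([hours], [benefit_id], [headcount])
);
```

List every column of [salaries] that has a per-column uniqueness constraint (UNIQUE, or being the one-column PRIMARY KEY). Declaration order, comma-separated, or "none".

- manager: declared UNIQUE → unique.
- headcount: no UNIQUE or single-column PK constraint.
- title: no UNIQUE or single-column PK constraint.
- hours: no UNIQUE or single-column PK constraint.
- start_date: no UNIQUE or single-column PK constraint.
- salary_id: no UNIQUE or single-column PK constraint.
- level: no UNIQUE or single-column PK constraint.

manager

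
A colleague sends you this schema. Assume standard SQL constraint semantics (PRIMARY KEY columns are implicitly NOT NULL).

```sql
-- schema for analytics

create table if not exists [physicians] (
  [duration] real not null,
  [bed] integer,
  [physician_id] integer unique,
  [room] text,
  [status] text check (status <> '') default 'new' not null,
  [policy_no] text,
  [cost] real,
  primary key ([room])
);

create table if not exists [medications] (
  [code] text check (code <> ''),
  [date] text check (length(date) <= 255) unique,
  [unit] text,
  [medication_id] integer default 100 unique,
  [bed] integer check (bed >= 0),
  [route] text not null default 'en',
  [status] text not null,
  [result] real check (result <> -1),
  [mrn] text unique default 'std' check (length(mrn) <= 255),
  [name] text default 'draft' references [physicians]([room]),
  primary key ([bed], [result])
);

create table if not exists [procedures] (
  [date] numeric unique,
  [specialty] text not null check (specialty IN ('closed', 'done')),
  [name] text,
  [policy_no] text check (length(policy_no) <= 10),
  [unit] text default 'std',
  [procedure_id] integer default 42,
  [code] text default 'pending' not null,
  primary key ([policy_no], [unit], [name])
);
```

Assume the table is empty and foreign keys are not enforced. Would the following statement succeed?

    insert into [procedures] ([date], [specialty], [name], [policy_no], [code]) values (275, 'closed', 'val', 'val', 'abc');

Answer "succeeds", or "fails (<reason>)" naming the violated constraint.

NOT NULL columns: code is supplied; name is supplied; policy_no is supplied; specialty is supplied; unit defaults to 'std'.
CHECK constraints: 'closed' satisfies (specialty IN ('closed', 'done')); 'val' satisfies (length(policy_no) <= 10).
No constraint is violated.

succeeds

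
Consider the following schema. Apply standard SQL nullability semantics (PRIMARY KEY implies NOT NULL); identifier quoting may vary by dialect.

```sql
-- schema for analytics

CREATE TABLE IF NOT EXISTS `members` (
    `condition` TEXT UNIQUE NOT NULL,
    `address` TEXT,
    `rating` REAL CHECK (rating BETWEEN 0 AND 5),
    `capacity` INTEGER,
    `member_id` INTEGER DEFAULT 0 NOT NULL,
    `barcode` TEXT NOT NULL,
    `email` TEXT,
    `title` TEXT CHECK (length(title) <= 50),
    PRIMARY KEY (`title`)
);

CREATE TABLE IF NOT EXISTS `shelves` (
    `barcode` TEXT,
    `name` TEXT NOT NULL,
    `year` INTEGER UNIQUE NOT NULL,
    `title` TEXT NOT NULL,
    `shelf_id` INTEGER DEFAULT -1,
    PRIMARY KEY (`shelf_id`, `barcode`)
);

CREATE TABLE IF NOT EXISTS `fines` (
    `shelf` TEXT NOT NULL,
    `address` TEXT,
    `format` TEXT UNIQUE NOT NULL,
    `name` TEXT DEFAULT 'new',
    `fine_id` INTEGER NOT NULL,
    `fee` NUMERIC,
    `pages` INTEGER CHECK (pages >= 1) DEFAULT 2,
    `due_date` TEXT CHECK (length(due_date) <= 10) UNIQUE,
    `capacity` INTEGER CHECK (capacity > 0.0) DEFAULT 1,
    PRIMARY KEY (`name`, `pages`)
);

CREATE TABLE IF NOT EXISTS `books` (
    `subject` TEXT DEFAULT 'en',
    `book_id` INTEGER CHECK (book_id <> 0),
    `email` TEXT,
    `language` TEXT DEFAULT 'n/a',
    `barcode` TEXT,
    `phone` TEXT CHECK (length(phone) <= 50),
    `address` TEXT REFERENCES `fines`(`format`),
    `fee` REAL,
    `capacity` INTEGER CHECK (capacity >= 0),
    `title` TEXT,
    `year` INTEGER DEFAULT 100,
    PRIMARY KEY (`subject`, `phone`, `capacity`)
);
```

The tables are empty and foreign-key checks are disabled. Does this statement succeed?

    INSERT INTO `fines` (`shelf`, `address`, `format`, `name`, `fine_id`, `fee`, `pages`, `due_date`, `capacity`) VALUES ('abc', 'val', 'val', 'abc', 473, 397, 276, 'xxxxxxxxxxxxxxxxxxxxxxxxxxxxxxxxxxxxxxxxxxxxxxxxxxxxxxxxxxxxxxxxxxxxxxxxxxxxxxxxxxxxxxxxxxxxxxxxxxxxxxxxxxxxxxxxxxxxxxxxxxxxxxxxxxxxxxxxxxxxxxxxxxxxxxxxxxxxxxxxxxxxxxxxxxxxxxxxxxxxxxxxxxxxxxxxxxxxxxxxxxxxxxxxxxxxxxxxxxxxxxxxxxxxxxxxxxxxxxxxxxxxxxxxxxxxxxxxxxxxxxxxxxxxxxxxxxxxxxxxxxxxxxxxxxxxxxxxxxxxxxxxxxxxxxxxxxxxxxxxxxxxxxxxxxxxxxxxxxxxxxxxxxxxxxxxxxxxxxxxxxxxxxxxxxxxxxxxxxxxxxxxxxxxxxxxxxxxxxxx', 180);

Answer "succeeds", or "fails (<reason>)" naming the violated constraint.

fails (CHECK on due_date)

The value 'xxxxxxxxxxxxxxxxxxxxxxxxxxxxxxxxxxxxxxxxxxxxxxxxxxxxxxxxxxxxxxxxxxxxxxxxxxxxxxxxxxxxxxxxxxxxxxxxxxxxxxxxxxxxxxxxxxxxxxxxxxxxxxxxxxxxxxxxxxxxxxxxxxxxxxxxxxxxxxxxxxxxxxxxxxxxxxxxxxxxxxxxxxxxxxxxxxxxxxxxxxxxxxxxxxxxxxxxxxxxxxxxxxxxxxxxxxxxxxxxxxxxxxxxxxxxxxxxxxxxxxxxxxxxxxxxxxxxxxxxxxxxxxxxxxxxxxxxxxxxxxxxxxxxxxxxxxxxxxxxxxxxxxxxxxxxxxxxxxxxxxxxxxxxxxxxxxxxxxxxxxxxxxxxxxxxxxxxxxxxxxxxxxxxxxxxxxxxxxxx' for due_date violates CHECK (length(due_date) <= 10).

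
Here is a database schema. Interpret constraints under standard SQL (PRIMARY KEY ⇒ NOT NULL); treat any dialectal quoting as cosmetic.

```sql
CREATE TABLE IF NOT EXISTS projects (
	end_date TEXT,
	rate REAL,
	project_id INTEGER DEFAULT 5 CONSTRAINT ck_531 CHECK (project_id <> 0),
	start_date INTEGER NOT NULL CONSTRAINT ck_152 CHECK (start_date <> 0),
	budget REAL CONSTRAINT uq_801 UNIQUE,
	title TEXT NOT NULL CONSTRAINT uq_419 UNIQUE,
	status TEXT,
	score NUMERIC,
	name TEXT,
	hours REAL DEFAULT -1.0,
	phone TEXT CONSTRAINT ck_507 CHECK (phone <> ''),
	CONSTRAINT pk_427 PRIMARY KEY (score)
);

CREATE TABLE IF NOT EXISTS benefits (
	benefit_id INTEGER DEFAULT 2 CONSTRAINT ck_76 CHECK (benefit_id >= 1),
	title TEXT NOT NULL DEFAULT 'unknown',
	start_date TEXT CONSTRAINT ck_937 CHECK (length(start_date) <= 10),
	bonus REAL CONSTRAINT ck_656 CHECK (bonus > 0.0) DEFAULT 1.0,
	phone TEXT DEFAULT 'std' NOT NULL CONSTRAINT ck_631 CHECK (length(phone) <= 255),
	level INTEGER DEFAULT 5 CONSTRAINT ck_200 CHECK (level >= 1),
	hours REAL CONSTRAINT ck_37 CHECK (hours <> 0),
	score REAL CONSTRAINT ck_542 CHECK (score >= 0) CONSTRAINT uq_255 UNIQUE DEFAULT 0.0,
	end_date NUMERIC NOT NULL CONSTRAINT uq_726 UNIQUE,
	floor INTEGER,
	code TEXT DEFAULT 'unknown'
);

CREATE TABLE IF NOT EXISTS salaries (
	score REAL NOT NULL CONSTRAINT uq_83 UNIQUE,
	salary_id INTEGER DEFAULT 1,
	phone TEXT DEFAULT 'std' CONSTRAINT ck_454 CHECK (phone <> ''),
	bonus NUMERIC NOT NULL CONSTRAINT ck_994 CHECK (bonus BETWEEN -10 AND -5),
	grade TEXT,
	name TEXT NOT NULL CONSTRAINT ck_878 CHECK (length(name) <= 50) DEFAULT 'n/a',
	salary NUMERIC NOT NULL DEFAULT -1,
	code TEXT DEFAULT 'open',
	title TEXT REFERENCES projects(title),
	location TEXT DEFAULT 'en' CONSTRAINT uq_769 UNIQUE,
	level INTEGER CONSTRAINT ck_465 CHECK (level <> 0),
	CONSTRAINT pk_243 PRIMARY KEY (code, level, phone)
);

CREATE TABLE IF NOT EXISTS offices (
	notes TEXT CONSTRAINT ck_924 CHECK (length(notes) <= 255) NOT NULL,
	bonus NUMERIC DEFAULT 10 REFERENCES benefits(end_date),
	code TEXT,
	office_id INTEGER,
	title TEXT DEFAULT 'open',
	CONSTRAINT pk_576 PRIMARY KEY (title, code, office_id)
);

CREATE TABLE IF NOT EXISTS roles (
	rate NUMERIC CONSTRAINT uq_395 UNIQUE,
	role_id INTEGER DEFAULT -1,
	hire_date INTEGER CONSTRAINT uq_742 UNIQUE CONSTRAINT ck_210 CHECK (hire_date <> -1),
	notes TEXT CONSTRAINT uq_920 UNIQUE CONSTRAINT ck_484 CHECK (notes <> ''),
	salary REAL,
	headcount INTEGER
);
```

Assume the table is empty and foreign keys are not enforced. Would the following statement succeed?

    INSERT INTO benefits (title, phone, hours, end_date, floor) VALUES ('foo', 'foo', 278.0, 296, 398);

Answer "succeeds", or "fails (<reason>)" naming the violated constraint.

succeeds

NOT NULL columns: end_date is supplied; phone is supplied; title is supplied.
CHECK constraints: 'foo' satisfies (length(phone) <= 255); 278.0 satisfies (hours <> 0).
No constraint is violated.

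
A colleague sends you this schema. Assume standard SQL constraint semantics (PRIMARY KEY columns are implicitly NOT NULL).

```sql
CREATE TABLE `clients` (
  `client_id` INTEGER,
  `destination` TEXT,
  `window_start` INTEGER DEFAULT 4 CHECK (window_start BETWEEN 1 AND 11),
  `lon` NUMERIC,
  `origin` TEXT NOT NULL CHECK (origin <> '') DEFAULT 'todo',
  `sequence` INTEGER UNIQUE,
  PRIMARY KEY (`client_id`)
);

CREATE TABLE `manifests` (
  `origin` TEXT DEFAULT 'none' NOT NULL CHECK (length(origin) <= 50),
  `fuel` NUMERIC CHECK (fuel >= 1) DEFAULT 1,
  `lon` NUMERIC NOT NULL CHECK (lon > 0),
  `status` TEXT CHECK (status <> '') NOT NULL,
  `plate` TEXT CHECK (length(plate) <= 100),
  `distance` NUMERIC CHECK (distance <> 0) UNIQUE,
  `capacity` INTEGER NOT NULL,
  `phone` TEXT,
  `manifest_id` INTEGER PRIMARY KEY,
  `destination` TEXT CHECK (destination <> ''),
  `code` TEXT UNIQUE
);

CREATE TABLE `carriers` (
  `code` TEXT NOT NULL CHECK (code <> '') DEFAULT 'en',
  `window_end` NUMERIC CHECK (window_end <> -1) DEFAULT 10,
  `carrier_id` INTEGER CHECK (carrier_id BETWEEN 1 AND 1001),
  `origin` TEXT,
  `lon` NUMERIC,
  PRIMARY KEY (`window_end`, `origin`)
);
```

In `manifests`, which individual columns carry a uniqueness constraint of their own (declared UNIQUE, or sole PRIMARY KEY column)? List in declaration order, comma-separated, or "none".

- origin: no UNIQUE or single-column PK constraint.
- fuel: no UNIQUE or single-column PK constraint.
- lon: no UNIQUE or single-column PK constraint.
- status: no UNIQUE or single-column PK constraint.
- plate: no UNIQUE or single-column PK constraint.
- distance: declared UNIQUE → unique.
- capacity: no UNIQUE or single-column PK constraint.
- phone: no UNIQUE or single-column PK constraint.
- manifest_id: single-column PRIMARY KEY → unique.
- destination: no UNIQUE or single-column PK constraint.
- code: declared UNIQUE → unique.

distance, manifest_id, code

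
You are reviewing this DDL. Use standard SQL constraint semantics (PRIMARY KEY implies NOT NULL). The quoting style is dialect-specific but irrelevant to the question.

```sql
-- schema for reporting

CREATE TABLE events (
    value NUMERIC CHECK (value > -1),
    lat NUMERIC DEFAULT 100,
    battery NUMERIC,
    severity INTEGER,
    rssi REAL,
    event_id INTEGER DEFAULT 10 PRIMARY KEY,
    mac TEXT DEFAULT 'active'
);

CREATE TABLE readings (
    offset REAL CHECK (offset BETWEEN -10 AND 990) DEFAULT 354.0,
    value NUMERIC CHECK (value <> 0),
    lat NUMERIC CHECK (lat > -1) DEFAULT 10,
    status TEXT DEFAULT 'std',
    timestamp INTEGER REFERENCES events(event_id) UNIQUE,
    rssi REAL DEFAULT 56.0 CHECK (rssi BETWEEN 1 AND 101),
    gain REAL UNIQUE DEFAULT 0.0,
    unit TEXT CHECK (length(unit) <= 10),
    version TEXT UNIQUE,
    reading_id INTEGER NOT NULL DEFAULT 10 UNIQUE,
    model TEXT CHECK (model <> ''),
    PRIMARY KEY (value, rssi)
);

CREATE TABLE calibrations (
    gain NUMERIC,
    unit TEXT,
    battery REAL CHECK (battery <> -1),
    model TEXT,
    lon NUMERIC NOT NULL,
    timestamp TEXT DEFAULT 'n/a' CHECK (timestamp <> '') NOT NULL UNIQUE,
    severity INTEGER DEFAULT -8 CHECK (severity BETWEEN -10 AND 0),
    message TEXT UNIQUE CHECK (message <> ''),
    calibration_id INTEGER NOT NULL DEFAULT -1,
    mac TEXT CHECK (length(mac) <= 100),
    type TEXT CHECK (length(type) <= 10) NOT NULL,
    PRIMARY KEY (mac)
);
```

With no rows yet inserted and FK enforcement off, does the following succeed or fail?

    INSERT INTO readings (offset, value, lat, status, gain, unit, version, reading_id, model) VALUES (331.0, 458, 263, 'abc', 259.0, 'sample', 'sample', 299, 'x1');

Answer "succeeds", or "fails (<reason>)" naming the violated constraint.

NOT NULL columns: reading_id is supplied; rssi defaults to 56.0; value is supplied.
CHECK constraints: 331.0 satisfies (offset BETWEEN -10 AND 990); 458 satisfies (value <> 0); 263 satisfies (lat > -1); 'sample' satisfies (length(unit) <= 10); 'x1' satisfies (model <> '').
No constraint is violated.

succeeds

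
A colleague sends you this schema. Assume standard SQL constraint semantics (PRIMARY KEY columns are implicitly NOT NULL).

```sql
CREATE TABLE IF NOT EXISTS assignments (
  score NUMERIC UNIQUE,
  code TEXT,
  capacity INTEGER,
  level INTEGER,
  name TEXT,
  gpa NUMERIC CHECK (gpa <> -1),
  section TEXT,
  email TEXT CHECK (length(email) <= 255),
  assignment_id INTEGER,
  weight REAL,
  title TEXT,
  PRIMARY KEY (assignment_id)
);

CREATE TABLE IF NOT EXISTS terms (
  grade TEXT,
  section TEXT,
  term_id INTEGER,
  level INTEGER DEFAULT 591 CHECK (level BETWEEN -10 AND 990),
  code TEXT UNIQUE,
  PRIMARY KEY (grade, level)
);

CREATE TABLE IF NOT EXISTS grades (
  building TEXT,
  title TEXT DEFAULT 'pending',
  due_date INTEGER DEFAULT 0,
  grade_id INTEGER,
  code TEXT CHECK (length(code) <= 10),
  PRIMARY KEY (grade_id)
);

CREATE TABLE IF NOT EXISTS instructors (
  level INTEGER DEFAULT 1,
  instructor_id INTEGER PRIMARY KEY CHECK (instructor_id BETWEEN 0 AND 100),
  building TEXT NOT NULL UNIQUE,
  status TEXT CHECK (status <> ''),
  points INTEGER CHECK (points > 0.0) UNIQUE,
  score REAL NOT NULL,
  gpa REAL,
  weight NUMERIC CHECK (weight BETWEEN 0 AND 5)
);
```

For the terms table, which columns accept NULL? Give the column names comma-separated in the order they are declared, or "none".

- grade: part of the PRIMARY KEY, which implies NOT NULL → not nullable.
- section: no NOT NULL constraint applies → nullable.
- term_id: no NOT NULL constraint applies → nullable.
- level: part of the PRIMARY KEY, which implies NOT NULL → not nullable.
- code: UNIQUE does not imply NOT NULL → nullable.

section, term_id, code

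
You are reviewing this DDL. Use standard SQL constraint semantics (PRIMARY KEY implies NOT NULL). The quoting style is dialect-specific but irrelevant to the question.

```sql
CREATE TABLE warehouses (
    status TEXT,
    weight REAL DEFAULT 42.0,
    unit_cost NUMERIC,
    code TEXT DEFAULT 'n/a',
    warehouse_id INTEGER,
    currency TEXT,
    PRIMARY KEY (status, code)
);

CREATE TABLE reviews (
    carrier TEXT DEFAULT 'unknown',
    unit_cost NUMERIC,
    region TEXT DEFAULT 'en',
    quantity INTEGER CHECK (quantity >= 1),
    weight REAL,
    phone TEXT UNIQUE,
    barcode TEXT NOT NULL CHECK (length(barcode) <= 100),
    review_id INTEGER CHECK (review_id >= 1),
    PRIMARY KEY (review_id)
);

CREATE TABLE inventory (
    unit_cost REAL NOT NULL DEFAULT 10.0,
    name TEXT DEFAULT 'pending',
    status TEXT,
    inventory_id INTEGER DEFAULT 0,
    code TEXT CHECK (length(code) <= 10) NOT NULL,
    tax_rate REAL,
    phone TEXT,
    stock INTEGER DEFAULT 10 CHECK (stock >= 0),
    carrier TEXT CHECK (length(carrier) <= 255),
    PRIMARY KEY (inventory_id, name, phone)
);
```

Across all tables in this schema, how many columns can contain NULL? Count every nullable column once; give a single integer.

14

warehouses: 4 nullable (weight, unit_cost, warehouse_id, currency — PK (status, code) and explicit NOT NULL columns excluded).
reviews: 6 nullable (carrier, unit_cost, region, quantity, weight, phone — PK (review_id) and explicit NOT NULL columns excluded).
inventory: 4 nullable (status, tax_rate, stock, carrier — PK (inventory_id, name, phone) and explicit NOT NULL columns excluded).
Total: 4 + 6 + 4 = 14.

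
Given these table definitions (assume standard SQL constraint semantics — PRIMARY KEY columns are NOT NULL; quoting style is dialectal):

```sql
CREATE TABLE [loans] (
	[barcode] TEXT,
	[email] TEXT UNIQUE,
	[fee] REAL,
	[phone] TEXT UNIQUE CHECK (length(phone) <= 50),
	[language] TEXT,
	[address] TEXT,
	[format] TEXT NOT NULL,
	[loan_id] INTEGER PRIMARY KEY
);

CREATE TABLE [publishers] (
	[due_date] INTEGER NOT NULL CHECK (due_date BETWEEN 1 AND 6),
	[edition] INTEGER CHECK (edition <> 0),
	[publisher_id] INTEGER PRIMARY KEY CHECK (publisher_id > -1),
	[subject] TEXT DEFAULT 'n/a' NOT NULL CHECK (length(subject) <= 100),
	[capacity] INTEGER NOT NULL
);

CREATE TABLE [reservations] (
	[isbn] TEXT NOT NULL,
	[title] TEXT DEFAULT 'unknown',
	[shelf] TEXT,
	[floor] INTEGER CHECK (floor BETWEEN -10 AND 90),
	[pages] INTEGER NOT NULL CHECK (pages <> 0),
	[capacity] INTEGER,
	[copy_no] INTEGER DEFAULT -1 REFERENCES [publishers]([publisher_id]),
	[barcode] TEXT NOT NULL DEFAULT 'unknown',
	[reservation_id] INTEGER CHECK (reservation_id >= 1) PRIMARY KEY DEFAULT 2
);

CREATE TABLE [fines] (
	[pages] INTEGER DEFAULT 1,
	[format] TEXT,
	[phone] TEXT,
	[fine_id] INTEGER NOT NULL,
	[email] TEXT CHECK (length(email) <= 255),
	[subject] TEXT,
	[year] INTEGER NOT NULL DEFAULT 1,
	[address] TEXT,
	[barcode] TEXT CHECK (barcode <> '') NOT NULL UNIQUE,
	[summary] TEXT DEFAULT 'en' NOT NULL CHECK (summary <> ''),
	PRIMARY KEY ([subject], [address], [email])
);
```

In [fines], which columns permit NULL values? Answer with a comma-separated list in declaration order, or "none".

- pages: DEFAULT only fills an omitted column; an explicit NULL is still allowed → nullable.
- format: no NOT NULL constraint applies → nullable.
- phone: no NOT NULL constraint applies → nullable.
- fine_id: declared NOT NULL → not nullable.
- email: part of the PRIMARY KEY, which implies NOT NULL → not nullable.
- subject: part of the PRIMARY KEY, which implies NOT NULL → not nullable.
- year: declared NOT NULL → not nullable.
- address: part of the PRIMARY KEY, which implies NOT NULL → not nullable.
- barcode: declared NOT NULL → not nullable.
- summary: declared NOT NULL → not nullable.

pages, format, phone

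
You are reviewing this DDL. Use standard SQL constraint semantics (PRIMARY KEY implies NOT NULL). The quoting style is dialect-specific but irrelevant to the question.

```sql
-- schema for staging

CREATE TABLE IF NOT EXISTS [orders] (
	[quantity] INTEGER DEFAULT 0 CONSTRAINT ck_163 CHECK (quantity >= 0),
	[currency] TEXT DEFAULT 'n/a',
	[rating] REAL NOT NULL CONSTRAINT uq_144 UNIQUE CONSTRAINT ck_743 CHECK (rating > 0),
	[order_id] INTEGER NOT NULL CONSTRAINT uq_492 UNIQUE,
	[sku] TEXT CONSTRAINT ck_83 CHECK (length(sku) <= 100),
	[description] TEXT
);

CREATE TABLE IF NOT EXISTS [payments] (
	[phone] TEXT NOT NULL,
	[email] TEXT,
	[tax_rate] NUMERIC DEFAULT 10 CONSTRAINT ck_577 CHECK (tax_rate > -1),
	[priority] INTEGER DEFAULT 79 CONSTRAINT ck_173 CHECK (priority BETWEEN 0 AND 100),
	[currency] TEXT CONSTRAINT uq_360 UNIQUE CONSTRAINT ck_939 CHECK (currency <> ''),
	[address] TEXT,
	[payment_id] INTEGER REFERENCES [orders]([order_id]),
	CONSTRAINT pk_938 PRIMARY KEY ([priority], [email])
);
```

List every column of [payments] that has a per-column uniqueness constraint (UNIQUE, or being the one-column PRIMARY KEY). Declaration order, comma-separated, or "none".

currency

- phone: no UNIQUE or single-column PK constraint.
- email: part of a composite PRIMARY KEY — only the tuple is unique, not this column on its own.
- tax_rate: no UNIQUE or single-column PK constraint.
- priority: part of a composite PRIMARY KEY — only the tuple is unique, not this column on its own.
- currency: declared UNIQUE → unique.
- address: no UNIQUE or single-column PK constraint.
- payment_id: no UNIQUE or single-column PK constraint.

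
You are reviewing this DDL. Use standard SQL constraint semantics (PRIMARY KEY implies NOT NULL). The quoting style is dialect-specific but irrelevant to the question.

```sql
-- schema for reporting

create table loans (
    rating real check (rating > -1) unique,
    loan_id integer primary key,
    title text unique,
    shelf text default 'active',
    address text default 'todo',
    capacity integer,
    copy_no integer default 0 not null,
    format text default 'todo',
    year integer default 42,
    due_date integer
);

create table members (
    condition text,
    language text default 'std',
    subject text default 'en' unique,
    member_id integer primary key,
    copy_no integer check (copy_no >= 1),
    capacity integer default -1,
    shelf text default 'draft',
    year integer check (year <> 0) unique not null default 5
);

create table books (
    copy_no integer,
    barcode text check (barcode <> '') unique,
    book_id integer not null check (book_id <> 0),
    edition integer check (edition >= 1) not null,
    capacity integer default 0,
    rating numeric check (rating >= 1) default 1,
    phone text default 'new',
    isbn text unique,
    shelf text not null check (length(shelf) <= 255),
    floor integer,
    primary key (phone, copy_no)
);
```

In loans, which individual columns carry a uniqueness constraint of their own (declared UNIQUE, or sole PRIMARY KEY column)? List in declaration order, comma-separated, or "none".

- rating: declared UNIQUE → unique.
- loan_id: single-column PRIMARY KEY → unique.
- title: declared UNIQUE → unique.
- shelf: no UNIQUE or single-column PK constraint.
- address: no UNIQUE or single-column PK constraint.
- capacity: no UNIQUE or single-column PK constraint.
- copy_no: no UNIQUE or single-column PK constraint.
- format: no UNIQUE or single-column PK constraint.
- year: no UNIQUE or single-column PK constraint.
- due_date: no UNIQUE or single-column PK constraint.

rating, loan_id, title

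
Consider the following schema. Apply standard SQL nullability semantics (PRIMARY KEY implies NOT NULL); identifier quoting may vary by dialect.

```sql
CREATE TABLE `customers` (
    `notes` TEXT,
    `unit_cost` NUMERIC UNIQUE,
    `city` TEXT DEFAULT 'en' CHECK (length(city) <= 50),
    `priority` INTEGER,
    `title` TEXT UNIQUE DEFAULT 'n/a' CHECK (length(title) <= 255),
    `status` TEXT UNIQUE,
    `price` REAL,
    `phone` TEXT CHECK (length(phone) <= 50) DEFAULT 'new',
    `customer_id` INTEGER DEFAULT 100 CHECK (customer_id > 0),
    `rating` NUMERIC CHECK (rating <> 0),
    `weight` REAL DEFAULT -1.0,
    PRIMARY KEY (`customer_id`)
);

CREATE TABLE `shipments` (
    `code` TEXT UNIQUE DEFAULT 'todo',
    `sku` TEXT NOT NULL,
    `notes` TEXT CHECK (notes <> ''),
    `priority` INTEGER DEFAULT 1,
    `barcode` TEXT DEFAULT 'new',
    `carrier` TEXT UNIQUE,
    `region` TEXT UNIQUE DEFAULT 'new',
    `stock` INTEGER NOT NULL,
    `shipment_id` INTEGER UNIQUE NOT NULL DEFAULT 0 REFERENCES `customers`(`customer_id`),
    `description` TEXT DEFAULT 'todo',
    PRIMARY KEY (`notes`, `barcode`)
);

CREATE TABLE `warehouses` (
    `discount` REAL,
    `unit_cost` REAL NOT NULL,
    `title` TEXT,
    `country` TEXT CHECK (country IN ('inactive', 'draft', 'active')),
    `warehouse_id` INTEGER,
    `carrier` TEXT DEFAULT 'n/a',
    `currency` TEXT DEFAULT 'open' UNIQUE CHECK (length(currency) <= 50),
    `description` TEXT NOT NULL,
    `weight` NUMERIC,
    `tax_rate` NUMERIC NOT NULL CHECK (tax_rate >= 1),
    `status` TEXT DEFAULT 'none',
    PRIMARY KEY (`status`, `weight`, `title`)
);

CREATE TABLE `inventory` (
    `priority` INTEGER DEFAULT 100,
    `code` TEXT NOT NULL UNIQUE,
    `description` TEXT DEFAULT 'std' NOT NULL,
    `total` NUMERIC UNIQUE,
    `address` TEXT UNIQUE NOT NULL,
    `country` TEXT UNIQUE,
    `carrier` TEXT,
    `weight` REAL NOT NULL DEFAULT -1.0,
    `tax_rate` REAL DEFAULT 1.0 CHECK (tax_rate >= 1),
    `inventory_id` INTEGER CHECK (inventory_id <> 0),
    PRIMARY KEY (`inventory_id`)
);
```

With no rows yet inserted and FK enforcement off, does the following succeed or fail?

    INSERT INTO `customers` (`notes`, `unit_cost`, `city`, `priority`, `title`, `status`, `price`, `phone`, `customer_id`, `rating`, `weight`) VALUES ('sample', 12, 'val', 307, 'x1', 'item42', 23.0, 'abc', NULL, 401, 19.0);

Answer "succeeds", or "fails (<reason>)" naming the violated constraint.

fails (NOT NULL on customer_id)

customer_id is explicitly set to NULL, but customer_id is part of the PRIMARY KEY (implied NOT NULL).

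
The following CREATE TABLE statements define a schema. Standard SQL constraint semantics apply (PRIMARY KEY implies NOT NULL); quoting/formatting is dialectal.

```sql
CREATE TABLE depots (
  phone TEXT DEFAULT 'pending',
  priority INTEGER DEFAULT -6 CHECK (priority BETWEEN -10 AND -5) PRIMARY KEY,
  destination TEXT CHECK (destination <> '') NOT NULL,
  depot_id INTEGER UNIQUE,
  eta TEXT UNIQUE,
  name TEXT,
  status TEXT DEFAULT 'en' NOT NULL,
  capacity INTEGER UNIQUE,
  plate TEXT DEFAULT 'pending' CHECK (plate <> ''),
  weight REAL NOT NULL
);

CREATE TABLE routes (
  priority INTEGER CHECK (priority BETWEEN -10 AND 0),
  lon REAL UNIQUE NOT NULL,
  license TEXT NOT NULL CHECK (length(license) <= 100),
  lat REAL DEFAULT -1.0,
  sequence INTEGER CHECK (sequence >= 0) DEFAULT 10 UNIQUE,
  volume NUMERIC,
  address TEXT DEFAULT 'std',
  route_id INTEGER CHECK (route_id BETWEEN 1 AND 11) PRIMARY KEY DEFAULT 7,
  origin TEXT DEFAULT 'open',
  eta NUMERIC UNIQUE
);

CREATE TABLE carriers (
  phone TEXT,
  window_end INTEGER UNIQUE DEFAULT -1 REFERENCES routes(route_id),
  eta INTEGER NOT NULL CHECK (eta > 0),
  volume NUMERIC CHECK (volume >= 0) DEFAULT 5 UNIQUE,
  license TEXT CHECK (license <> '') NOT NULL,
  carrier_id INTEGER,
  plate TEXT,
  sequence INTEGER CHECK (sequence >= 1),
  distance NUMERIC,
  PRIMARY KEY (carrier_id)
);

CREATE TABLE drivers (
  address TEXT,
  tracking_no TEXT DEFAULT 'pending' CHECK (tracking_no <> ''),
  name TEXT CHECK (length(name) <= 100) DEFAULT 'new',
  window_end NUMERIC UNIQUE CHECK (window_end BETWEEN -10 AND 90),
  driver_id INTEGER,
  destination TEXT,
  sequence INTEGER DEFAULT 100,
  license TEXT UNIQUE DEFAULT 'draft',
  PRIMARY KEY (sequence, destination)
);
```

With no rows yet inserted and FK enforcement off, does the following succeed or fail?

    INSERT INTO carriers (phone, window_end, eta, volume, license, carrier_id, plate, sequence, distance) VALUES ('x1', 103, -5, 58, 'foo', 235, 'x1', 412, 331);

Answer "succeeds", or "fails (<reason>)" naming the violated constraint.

fails (CHECK on eta)

The value -5 for eta violates CHECK (eta > 0).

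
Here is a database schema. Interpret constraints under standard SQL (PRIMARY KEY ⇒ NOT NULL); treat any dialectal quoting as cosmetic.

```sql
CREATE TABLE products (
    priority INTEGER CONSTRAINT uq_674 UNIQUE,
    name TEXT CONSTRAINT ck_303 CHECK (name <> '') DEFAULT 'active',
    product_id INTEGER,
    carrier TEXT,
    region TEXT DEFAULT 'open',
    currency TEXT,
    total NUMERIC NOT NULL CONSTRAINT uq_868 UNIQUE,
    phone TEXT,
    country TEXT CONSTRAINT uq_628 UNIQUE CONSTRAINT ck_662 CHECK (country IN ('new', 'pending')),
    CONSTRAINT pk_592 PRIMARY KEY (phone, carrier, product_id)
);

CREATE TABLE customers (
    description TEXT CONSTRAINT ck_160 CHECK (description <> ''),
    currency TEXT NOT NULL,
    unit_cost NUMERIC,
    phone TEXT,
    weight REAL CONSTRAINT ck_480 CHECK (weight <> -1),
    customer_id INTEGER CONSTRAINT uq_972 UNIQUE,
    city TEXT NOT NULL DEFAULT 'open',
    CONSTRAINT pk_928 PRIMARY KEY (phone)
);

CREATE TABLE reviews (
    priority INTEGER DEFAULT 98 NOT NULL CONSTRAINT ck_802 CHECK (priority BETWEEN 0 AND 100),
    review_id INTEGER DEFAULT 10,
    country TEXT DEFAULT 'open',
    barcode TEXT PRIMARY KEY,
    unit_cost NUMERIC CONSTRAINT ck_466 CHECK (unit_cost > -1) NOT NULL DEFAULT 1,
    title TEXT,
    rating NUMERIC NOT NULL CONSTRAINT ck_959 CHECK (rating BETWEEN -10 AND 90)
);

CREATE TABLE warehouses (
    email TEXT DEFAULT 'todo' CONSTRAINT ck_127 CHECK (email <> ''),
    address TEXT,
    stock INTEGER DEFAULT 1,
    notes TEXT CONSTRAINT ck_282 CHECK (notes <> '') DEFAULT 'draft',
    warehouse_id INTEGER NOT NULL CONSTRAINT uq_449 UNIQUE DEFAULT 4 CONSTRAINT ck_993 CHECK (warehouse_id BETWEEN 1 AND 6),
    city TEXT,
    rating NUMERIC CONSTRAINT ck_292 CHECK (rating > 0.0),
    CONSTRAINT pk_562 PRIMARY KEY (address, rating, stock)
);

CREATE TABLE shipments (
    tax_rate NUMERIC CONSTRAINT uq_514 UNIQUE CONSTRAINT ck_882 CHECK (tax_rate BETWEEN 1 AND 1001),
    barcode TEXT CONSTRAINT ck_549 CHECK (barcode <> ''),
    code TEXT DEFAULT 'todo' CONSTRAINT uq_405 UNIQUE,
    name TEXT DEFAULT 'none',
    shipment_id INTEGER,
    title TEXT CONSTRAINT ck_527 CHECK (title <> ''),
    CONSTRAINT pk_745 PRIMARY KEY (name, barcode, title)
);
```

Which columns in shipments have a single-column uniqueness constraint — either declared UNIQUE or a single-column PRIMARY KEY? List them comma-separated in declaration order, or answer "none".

tax_rate, code

- tax_rate: declared UNIQUE → unique.
- barcode: part of a composite PRIMARY KEY — only the tuple is unique, not this column on its own.
- code: declared UNIQUE → unique.
- name: part of a composite PRIMARY KEY — only the tuple is unique, not this column on its own.
- shipment_id: no UNIQUE or single-column PK constraint.
- title: part of a composite PRIMARY KEY — only the tuple is unique, not this column on its own.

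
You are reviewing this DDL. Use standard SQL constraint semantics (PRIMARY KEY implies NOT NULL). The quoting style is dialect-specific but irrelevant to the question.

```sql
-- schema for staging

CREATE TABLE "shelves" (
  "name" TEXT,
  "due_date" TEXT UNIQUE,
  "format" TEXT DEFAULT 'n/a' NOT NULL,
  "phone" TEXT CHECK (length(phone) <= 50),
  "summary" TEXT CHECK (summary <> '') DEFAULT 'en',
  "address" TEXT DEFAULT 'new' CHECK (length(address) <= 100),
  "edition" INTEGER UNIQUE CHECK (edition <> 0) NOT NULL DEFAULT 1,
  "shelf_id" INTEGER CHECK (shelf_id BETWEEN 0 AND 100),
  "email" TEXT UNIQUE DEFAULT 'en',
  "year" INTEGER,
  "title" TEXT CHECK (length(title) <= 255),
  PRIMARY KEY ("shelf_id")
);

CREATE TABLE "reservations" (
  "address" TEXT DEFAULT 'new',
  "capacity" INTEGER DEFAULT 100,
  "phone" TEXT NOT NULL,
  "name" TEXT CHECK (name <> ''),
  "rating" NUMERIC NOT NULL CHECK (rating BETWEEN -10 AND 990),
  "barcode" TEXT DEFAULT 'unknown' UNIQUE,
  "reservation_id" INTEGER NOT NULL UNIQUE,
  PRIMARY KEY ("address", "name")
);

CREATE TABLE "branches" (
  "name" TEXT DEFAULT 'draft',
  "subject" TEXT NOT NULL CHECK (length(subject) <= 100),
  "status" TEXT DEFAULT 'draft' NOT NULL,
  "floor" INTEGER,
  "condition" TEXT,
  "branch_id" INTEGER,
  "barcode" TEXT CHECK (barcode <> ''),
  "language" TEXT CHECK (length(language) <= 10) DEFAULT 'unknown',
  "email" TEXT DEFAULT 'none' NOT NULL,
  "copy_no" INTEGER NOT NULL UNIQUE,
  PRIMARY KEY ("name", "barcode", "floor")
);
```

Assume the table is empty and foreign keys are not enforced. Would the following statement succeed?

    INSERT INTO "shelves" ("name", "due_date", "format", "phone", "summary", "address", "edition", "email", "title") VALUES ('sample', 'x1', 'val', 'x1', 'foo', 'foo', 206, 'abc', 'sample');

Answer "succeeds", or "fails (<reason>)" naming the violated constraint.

shelf_id is omitted from the column list and has no DEFAULT, so it would receive NULL.
But shelf_id is part of the PRIMARY KEY (implied NOT NULL).

fails (NOT NULL on shelf_id)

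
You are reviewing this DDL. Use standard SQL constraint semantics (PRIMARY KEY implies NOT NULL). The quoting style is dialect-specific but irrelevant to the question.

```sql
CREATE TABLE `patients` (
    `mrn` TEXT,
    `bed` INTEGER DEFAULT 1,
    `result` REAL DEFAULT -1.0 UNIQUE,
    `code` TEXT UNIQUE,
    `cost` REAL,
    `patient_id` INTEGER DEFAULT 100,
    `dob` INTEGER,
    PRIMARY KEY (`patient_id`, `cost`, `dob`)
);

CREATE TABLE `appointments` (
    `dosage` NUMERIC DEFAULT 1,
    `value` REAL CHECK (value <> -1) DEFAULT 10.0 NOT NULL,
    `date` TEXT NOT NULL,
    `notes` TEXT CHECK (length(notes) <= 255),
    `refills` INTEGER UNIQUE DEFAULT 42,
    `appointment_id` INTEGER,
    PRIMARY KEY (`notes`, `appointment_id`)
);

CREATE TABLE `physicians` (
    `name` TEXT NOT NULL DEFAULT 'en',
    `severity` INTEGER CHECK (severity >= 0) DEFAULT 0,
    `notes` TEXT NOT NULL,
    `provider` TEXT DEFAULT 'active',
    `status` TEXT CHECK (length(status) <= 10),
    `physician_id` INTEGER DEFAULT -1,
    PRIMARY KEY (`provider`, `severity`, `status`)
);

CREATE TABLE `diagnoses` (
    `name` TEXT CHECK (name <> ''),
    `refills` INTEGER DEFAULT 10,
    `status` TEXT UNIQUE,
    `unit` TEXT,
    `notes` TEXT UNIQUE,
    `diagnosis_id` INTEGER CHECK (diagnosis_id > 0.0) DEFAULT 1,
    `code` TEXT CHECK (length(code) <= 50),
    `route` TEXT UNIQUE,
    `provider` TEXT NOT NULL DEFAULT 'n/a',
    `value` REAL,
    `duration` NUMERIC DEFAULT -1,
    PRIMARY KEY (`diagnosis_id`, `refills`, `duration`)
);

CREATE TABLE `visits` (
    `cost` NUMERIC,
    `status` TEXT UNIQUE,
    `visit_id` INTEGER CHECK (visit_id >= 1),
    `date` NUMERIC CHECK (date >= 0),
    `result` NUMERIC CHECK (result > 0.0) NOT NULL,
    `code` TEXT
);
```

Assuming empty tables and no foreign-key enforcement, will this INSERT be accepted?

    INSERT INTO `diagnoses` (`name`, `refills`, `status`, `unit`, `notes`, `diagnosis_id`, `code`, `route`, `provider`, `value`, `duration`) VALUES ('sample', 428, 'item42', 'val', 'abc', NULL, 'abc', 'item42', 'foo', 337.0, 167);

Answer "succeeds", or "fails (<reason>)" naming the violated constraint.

fails (NOT NULL on diagnosis_id)

diagnosis_id is explicitly set to NULL, but diagnosis_id is part of the PRIMARY KEY (implied NOT NULL).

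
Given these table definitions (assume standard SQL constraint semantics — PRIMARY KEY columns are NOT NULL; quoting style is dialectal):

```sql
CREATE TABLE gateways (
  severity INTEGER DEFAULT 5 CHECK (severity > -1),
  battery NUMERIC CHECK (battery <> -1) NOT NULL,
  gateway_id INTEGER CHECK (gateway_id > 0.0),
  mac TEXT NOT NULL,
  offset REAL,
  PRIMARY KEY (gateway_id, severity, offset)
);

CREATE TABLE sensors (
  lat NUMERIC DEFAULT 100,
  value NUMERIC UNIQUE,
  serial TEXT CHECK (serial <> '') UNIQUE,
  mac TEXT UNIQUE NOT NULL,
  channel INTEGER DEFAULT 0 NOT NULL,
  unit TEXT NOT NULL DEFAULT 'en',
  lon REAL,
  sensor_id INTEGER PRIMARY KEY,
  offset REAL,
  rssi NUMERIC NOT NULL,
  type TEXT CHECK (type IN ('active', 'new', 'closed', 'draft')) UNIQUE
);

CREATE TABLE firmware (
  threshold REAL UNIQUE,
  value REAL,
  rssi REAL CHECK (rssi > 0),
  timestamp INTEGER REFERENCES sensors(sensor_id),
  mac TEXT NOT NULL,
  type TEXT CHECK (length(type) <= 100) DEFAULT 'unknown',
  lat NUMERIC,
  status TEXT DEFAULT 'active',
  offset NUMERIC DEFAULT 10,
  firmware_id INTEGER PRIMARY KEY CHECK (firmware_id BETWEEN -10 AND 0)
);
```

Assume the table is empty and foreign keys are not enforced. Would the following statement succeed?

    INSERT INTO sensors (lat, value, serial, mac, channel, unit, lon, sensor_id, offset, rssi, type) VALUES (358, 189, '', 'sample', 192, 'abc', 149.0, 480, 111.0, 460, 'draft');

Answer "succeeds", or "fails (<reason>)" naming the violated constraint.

The value '' for serial violates CHECK (serial <> '').

fails (CHECK on serial)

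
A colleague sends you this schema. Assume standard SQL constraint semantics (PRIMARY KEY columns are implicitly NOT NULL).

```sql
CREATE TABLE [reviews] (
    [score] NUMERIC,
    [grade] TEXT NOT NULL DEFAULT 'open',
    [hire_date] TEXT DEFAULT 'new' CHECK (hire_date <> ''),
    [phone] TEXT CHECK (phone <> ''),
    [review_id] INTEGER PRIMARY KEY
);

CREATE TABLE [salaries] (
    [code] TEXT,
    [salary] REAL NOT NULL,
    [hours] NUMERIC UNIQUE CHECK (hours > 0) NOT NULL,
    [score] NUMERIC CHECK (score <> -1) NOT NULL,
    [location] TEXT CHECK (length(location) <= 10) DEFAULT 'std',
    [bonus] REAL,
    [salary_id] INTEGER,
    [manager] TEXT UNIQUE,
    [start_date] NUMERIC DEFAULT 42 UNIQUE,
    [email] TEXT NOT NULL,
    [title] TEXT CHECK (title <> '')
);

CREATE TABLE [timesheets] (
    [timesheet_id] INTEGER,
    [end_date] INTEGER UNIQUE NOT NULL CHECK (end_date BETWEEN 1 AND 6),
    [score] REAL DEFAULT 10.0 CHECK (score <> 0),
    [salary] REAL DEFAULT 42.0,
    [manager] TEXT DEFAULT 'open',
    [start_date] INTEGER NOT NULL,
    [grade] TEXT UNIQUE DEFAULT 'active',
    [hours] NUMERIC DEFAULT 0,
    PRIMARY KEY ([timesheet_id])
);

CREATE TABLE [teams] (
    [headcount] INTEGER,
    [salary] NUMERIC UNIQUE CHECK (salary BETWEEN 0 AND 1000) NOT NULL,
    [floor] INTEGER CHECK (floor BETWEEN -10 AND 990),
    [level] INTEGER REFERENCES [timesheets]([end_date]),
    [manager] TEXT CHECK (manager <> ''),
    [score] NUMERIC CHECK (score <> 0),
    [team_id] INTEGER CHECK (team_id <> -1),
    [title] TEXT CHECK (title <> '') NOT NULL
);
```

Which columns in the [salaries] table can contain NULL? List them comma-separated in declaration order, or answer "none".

code, location, bonus, salary_id, manager, start_date, title

- code: no NOT NULL constraint applies → nullable.
- salary: declared NOT NULL → not nullable.
- hours: declared NOT NULL → not nullable.
- score: declared NOT NULL → not nullable.
- location: CHECK does not forbid NULL (a CHECK constraint passes when its expression is NULL) → nullable.
- bonus: no NOT NULL constraint applies → nullable.
- salary_id: no NOT NULL constraint applies → nullable.
- manager: UNIQUE does not imply NOT NULL → nullable.
- start_date: UNIQUE does not imply NOT NULL → nullable.
- email: declared NOT NULL → not nullable.
- title: CHECK does not forbid NULL (a CHECK constraint passes when its expression is NULL) → nullable.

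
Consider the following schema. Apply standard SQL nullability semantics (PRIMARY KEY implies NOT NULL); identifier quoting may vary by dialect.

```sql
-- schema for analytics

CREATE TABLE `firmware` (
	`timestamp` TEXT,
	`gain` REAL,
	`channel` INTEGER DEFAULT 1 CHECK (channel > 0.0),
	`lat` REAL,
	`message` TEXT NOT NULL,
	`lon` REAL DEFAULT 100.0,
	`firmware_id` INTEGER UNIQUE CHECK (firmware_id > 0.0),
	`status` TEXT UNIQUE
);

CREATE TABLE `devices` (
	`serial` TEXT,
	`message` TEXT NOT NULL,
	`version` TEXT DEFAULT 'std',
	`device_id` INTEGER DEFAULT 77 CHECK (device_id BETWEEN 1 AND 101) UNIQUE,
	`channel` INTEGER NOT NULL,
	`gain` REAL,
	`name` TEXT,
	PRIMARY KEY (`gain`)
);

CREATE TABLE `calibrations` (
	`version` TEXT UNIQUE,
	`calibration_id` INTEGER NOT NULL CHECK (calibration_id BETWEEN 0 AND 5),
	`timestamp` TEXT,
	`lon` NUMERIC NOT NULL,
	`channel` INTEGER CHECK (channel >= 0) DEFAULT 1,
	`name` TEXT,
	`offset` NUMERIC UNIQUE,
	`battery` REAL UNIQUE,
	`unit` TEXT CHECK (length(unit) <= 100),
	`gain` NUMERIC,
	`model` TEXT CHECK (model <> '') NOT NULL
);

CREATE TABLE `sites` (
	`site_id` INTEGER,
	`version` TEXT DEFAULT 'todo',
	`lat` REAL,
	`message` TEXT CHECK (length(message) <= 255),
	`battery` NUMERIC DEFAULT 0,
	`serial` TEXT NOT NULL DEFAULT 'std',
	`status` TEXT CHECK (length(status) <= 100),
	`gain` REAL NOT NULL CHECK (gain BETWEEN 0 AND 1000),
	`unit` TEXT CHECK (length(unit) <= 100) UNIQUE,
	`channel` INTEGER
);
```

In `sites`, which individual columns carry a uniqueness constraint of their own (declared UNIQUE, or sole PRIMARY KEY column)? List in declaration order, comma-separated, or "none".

- site_id: no UNIQUE or single-column PK constraint.
- version: no UNIQUE or single-column PK constraint.
- lat: no UNIQUE or single-column PK constraint.
- message: no UNIQUE or single-column PK constraint.
- battery: no UNIQUE or single-column PK constraint.
- serial: no UNIQUE or single-column PK constraint.
- status: no UNIQUE or single-column PK constraint.
- gain: no UNIQUE or single-column PK constraint.
- unit: declared UNIQUE → unique.
- channel: no UNIQUE or single-column PK constraint.

unit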